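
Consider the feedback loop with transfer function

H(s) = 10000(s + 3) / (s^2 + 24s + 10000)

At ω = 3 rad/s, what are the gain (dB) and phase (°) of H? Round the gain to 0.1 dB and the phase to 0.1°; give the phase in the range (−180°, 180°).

At s = jω = j3:
zero (s+3): 3 + j3 → |·| = √(3²+3²) = √18 ≈ 4.2426, ∠ = arctan(3/3) ≈ 45.00°
quadratic: (j3)² + 24·j3 + 10000 = 9991 + j72 → |·| ≈ 9991.3, ∠ ≈ 0.41°
|H| = 10000 · 4.2426 / 9991.3 ≈ 4.2463
Gain = 20 log₁₀(4.2463) ≈ 12.56 dB
∠H = 45.00° − 0.41° = 44.59°

12.6 dB, 44.6°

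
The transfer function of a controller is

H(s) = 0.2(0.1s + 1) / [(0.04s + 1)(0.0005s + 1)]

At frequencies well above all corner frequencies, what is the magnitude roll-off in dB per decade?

-20 dB/decade

Each pole contributes −20 dB/decade at high frequency; each zero contributes +20 dB/decade.
Net: 1 zero(s) − 2 pole(s) → -20 dB/decade.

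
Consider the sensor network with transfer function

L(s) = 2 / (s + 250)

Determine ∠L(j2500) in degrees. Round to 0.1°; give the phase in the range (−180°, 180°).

Substitute s = j2500:
Numerator: 2 = 2 + j0
Denominator: (j2500) + 250 = 250 + j2500
|N| = √(2² + 0²) ≈ 2, ∠N ≈ 0.00°
|D| = √(250² + 2500²) ≈ 2512.5, ∠D ≈ 84.29°
∠L = 0.00° − 84.29° = -84.29°

-84.3°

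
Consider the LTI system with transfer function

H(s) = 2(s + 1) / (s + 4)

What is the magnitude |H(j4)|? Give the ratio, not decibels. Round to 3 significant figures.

At s = jω = j4:
zero (s+1): 1 + j4 → |·| = √(1²+4²) = √17 ≈ 4.1231, ∠ = arctan(4/1) ≈ 75.96°
pole (s+4): 4 + j4 → |·| = √(4²+4²) = √32 ≈ 5.6569, ∠ = arctan(4/4) ≈ 45.00°
|H| = 2 · 4.1231 / 5.6569 ≈ 1.4577

1.46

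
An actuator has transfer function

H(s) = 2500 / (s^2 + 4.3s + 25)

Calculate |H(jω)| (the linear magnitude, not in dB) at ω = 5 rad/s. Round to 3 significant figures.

116

At s = jω = j5:
quadratic: (j5)² + 4.3·j5 + 25 = 0 + j21.5 → |·| ≈ 21.5, ∠ ≈ 90.00°
|H| = 2500 / 21.5 ≈ 116.28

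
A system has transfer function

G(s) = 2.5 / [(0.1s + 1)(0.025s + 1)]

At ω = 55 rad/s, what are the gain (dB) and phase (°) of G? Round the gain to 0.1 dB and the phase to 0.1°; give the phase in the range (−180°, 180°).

At ω = 55 rad/s:
pole (1 + j55·0.1) = 1 + j5.5 → |·| ≈ 5.5902, ∠ ≈ 79.70°
pole (1 + j55·0.025) = 1 + j1.375 → |·| ≈ 1.7002, ∠ ≈ 53.97°
|G| = 2.5 · 1 / (5.5902 · 1.7002) ≈ 0.26303
Gain = 20 log₁₀(0.26303) ≈ -11.60 dB
∠G = (0°) − (79.70° + 53.97°) = -133.67°

-11.6 dB, -133.7°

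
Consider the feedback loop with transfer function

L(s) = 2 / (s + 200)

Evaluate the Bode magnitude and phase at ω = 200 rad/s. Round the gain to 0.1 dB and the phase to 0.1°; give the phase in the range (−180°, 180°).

-43.0 dB, -45.0°

At s = jω = j200:
pole (s+200): 200 + j200 → |·| = √(200²+200²) = √80000 ≈ 282.84, ∠ = arctan(200/200) ≈ 45.00°
|L| = 2 / 282.84 ≈ 0.0070711
Gain = 20 log₁₀(0.0070711) ≈ -43.01 dB
∠L = 0.00° − 45.00° = -45.00°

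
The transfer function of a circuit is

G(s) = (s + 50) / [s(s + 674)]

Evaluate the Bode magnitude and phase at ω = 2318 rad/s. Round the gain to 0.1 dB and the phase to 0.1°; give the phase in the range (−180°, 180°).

At s = jω = j2318:
zero (s+50): 50 + j2318 → |·| = √(50²+2318²) = √5375624 ≈ 2318.5, ∠ = arctan(2318/50) ≈ 88.76°
pole (s+674): 674 + j2318 → |·| = √(674²+2318²) = √5827400 ≈ 2414, ∠ = arctan(2318/674) ≈ 73.79°
pole at origin: |s| = 2318, ∠ = 90.00° (in denominator)
|G| = 1 · 2318.5 / 5.5957e+06 ≈ 0.00041434
Gain = 20 log₁₀(0.00041434) ≈ -67.65 dB
∠G = 88.76° − 163.79° = -75.03°

-67.7 dB, -75.0°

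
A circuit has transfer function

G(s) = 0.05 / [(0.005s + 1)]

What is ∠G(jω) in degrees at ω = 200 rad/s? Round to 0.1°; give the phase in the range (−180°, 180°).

At ω = 200 rad/s:
pole (1 + j200·0.005) = 1 + j1 → |·| ≈ 1.4142, ∠ ≈ 45.00°
∠G = (0°) − (45.00°) = -45.00°

-45.0°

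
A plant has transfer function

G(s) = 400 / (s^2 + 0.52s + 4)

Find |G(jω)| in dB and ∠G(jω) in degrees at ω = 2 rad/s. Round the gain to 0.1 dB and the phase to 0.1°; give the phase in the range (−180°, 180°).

At s = jω = j2:
quadratic: (j2)² + 0.52·j2 + 4 = 0 + j1.04 → |·| ≈ 1.04, ∠ ≈ 90.00°
|G| = 400 / 1.04 ≈ 384.62
Gain = 20 log₁₀(384.62) ≈ 51.70 dB
∠G = 0.00° − 90.00° = -90.00°

51.7 dB, -90.0°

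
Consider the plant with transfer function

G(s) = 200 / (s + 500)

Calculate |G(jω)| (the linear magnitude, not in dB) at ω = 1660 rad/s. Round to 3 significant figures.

At s = jω = j1660:
pole (s+500): 500 + j1660 → |·| = √(500²+1660²) = √3005600 ≈ 1733.7, ∠ = arctan(1660/500) ≈ 73.24°
|G| = 200 / 1733.7 ≈ 0.11536

0.115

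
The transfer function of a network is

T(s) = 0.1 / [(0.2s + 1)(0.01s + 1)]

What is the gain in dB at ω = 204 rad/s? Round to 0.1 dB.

At ω = 204 rad/s:
pole (1 + j204·0.2) = 1 + j40.8 → |·| ≈ 40.812, ∠ ≈ 88.60°
pole (1 + j204·0.01) = 1 + j2.04 → |·| ≈ 2.2719, ∠ ≈ 63.89°
|T| = 0.1 · 1 / (40.812 · 2.2719) ≈ 0.0010785
Gain = 20 log₁₀(0.0010785) ≈ -59.34 dB

-59.3 dB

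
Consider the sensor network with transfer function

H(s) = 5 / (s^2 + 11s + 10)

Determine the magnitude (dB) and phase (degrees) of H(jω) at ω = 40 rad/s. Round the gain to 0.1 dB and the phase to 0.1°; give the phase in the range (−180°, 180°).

Substitute s = j40:
Numerator: 5 = 5 + j0
Denominator: (j40)^2 + 11(j40) + 10 = -1590 + j440
|N| = √(5² + 0²) ≈ 5, ∠N ≈ 0.00°
|D| = √(1590² + 440²) ≈ 1649.8, ∠D ≈ 164.53°
|H| = 5 / 1649.8 ≈ 0.0030307
Gain = 20 log₁₀(0.0030307) ≈ -50.37 dB
∠H = 0.00° − 164.53° = -164.53°

-50.4 dB, -164.5°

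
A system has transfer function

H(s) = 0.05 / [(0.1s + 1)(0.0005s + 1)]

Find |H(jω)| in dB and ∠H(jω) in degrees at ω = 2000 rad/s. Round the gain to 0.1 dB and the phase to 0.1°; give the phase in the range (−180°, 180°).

-75.1 dB, -134.7°

At ω = 2000 rad/s:
pole (1 + j2000·0.1) = 1 + j200 → |·| ≈ 200, ∠ ≈ 89.71°
pole (1 + j2000·0.0005) = 1 + j1 → |·| ≈ 1.4142, ∠ ≈ 45.00°
|H| = 0.05 · 1 / (200 · 1.4142) ≈ 0.00017678
Gain = 20 log₁₀(0.00017678) ≈ -75.05 dB
∠H = (0°) − (89.71° + 45.00°) = -134.71°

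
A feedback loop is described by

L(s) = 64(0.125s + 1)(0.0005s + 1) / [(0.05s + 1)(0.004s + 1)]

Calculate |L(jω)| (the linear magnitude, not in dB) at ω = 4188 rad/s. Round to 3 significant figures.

At ω = 4188 rad/s:
zero (1 + j4188·0.125) = 1 + j523.5 → |·| ≈ 523.5, ∠ ≈ 89.89°
zero (1 + j4188·0.0005) = 1 + j2.094 → |·| ≈ 2.3205, ∠ ≈ 64.47°
pole (1 + j4188·0.05) = 1 + j209.4 → |·| ≈ 209.4, ∠ ≈ 89.73°
pole (1 + j4188·0.004) = 1 + j16.752 → |·| ≈ 16.782, ∠ ≈ 86.58°
|L| = 64 · 523.5 · 2.3205 / (209.4 · 16.782) ≈ 22.124

22.1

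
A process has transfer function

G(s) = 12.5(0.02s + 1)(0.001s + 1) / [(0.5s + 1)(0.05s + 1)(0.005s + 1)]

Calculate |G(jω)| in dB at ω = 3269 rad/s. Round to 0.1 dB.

-63.9 dB

At ω = 3269 rad/s:
zero (1 + j3269·0.02) = 1 + j65.38 → |·| ≈ 65.388, ∠ ≈ 89.12°
zero (1 + j3269·0.001) = 1 + j3.269 → |·| ≈ 3.4185, ∠ ≈ 72.99°
pole (1 + j3269·0.5) = 1 + j1634.5 → |·| ≈ 1634.5, ∠ ≈ 89.96°
pole (1 + j3269·0.05) = 1 + j163.45 → |·| ≈ 163.45, ∠ ≈ 89.65°
pole (1 + j3269·0.005) = 1 + j16.345 → |·| ≈ 16.376, ∠ ≈ 86.50°
|G| = 12.5 · 65.388 · 3.4185 / (1634.5 · 163.45 · 16.376) ≈ 0.00063865
Gain = 20 log₁₀(0.00063865) ≈ -63.89 dB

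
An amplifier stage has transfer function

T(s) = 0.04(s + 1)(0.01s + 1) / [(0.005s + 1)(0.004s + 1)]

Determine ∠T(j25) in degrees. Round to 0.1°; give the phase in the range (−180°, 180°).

88.9°

At ω = 25 rad/s:
zero (1 + j25·1) = 1 + j25 → |·| ≈ 25.02, ∠ ≈ 87.71°
zero (1 + j25·0.01) = 1 + j0.25 → |·| ≈ 1.0308, ∠ ≈ 14.04°
pole (1 + j25·0.005) = 1 + j0.125 → |·| ≈ 1.0078, ∠ ≈ 7.13°
pole (1 + j25·0.004) = 1 + j0.1 → |·| ≈ 1.005, ∠ ≈ 5.71°
∠T = (87.71° + 14.04°) − (7.13° + 5.71°) = 88.91°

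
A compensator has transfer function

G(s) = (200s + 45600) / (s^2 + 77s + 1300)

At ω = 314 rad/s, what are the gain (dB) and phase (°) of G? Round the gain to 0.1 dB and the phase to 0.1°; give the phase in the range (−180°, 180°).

-2.2 dB, -112.0°

Substitute s = j314:
Numerator: 200(j314) + 45600 = 45600 + j62800
Denominator: (j314)^2 + 77(j314) + 1300 = -97296 + j24178
|N| = √(45600² + 62800²) ≈ 77609, ∠N ≈ 54.02°
|D| = √(97296² + 24178²) ≈ 1.0026e+05, ∠D ≈ 166.04°
|G| = 77609 / 1.0026e+05 ≈ 0.77408
Gain = 20 log₁₀(0.77408) ≈ -2.22 dB
∠G = 54.02° − 166.04° = -112.02°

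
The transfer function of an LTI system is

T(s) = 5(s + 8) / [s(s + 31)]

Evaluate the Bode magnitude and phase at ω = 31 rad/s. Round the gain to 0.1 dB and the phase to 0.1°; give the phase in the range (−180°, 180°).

At s = jω = j31:
zero (s+8): 8 + j31 → |·| = √(8²+31²) = √1025 ≈ 32.016, ∠ = arctan(31/8) ≈ 75.53°
pole (s+31): 31 + j31 → |·| = √(31²+31²) = √1922 ≈ 43.841, ∠ = arctan(31/31) ≈ 45.00°
pole at origin: |s| = 31, ∠ = 90.00° (in denominator)
|T| = 5 · 32.016 / 1359.1 ≈ 0.11778
Gain = 20 log₁₀(0.11778) ≈ -18.58 dB
∠T = 75.53° − 135.00° = -59.47°

-18.6 dB, -59.5°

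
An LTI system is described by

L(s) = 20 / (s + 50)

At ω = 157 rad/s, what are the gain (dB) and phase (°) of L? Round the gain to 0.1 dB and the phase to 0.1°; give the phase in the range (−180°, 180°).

-18.3 dB, -72.3°

Substitute s = j157:
Numerator: 20 = 20 + j0
Denominator: (j157) + 50 = 50 + j157
|N| = √(20² + 0²) ≈ 20, ∠N ≈ 0.00°
|D| = √(50² + 157²) ≈ 164.77, ∠D ≈ 72.33°
|L| = 20 / 164.77 ≈ 0.12138
Gain = 20 log₁₀(0.12138) ≈ -18.32 dB
∠L = 0.00° − 72.33° = -72.33°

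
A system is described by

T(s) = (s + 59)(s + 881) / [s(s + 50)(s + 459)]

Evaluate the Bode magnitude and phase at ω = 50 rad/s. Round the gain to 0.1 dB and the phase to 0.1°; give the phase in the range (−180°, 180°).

-27.6 dB, -97.7°

At s = jω = j50:
zero (s+59): 59 + j50 → |·| = √(59²+50²) = √5981 ≈ 77.337, ∠ = arctan(50/59) ≈ 40.28°
zero (s+881): 881 + j50 → |·| = √(881²+50²) = √778661 ≈ 882.42, ∠ = arctan(50/881) ≈ 3.25°
pole (s+50): 50 + j50 → |·| = √(50²+50²) = √5000 ≈ 70.711, ∠ = arctan(50/50) ≈ 45.00°
pole (s+459): 459 + j50 → |·| = √(459²+50²) = √213181 ≈ 461.72, ∠ = arctan(50/459) ≈ 6.22°
pole at origin: |s| = 50, ∠ = 90.00° (in denominator)
|T| = 1 · 68244 / 1.6324e+06 ≈ 0.041806
Gain = 20 log₁₀(0.041806) ≈ -27.58 dB
∠T = 43.53° − 141.22° = -97.69°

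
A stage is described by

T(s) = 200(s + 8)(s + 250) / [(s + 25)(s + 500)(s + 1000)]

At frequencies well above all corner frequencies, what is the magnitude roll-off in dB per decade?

Each pole contributes −20 dB/decade at high frequency; each zero contributes +20 dB/decade.
Net: 2 zero(s) − 3 pole(s) → -20 dB/decade.

-20 dB/decade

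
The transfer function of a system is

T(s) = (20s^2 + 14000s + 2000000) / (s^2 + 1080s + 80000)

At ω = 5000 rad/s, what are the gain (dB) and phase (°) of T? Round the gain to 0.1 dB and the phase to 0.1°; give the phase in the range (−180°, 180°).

25.9 dB, 4.2°

Substitute s = j5000:
Numerator: 20(j5000)^2 + 14000(j5000) + 2000000 = -498000000 + j70000000
Denominator: (j5000)^2 + 1080(j5000) + 80000 = -24920000 + j5400000
|N| = √(498000000² + 70000000²) ≈ 5.029e+08, ∠N ≈ 172.00°
|D| = √(24920000² + 5400000²) ≈ 2.5498e+07, ∠D ≈ 167.77°
|T| = 5.029e+08 / 2.5498e+07 ≈ 19.723
Gain = 20 log₁₀(19.723) ≈ 25.90 dB
∠T = 172.00° − 167.77° = 4.23°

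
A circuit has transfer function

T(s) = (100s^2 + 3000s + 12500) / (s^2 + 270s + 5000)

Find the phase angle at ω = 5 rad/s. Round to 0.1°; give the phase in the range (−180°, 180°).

Substitute s = j5:
Numerator: 100(j5)^2 + 3000(j5) + 12500 = 10000 + j15000
Denominator: (j5)^2 + 270(j5) + 5000 = 4975 + j1350
|N| = √(10000² + 15000²) ≈ 18028, ∠N ≈ 56.31°
|D| = √(4975² + 1350²) ≈ 5154.9, ∠D ≈ 15.18°
∠T = 56.31° − 15.18° = 41.13°

41.1°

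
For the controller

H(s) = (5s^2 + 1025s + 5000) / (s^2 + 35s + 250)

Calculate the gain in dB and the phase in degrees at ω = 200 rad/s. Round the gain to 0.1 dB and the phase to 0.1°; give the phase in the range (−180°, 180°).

Substitute s = j200:
Numerator: 5(j200)^2 + 1025(j200) + 5000 = -195000 + j205000
Denominator: (j200)^2 + 35(j200) + 250 = -39750 + j7000
|N| = √(195000² + 205000²) ≈ 2.8293e+05, ∠N ≈ 133.57°
|D| = √(39750² + 7000²) ≈ 40362, ∠D ≈ 170.01°
|H| = 2.8293e+05 / 40362 ≈ 7.0098
Gain = 20 log₁₀(7.0098) ≈ 16.91 dB
∠H = 133.57° − 170.01° = -36.44°

16.9 dB, -36.4°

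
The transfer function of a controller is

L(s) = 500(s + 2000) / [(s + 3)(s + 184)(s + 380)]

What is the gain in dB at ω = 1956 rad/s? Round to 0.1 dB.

At s = jω = j1956:
zero (s+2000): 2000 + j1956 → |·| = √(2000²+1956²) = √7825936 ≈ 2797.5, ∠ = arctan(1956/2000) ≈ 44.36°
pole (s+3): 3 + j1956 → |·| = √(3²+1956²) = √3825945 ≈ 1956, ∠ = arctan(1956/3) ≈ 89.91°
pole (s+184): 184 + j1956 → |·| = √(184²+1956²) = √3859792 ≈ 1964.6, ∠ = arctan(1956/184) ≈ 84.63°
pole (s+380): 380 + j1956 → |·| = √(380²+1956²) = √3970336 ≈ 1992.6, ∠ = arctan(1956/380) ≈ 79.01°
|L| = 500 · 2797.5 / 7.6571e+09 ≈ 0.00018267
Gain = 20 log₁₀(0.00018267) ≈ -74.77 dB

-74.8 dB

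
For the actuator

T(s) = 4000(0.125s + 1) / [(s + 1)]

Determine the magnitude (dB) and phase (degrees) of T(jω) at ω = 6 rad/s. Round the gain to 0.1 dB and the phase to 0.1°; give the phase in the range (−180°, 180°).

At ω = 6 rad/s:
zero (1 + j6·0.125) = 1 + j0.75 → |·| ≈ 1.25, ∠ ≈ 36.87°
pole (1 + j6·1) = 1 + j6 → |·| ≈ 6.0828, ∠ ≈ 80.54°
|T| = 4000 · 1.25 / (6.0828) ≈ 821.99
Gain = 20 log₁₀(821.99) ≈ 58.30 dB
∠T = (36.87°) − (80.54°) = -43.67°

58.3 dB, -43.7°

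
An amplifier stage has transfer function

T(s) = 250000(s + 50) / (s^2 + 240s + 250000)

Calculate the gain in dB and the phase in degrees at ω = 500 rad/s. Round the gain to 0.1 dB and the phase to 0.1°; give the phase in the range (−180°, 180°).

60.4 dB, -5.7°

At s = jω = j500:
zero (s+50): 50 + j500 → |·| = √(50²+500²) = √252500 ≈ 502.49, ∠ = arctan(500/50) ≈ 84.29°
quadratic: (j500)² + 240·j500 + 250000 = 0 + j120000 → |·| ≈ 1.2e+05, ∠ ≈ 90.00°
|T| = 250000 · 502.49 / 1.2e+05 ≈ 1046.9
Gain = 20 log₁₀(1046.9) ≈ 60.40 dB
∠T = 84.29° − 90.00° = -5.71°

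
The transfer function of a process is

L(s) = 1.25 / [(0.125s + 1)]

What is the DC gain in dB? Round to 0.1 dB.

1.9 dB

L(0) = 1.25 · 1 / 1 = 1.25
20 log₁₀(1.25) ≈ 1.94 dB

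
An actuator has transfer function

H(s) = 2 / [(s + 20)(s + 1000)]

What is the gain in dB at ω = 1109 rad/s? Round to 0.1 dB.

-118.4 dB

At s = jω = j1109:
pole (s+20): 20 + j1109 → |·| = √(20²+1109²) = √1230281 ≈ 1109.2, ∠ = arctan(1109/20) ≈ 88.97°
pole (s+1000): 1000 + j1109 → |·| = √(1000²+1109²) = √2229881 ≈ 1493.3, ∠ = arctan(1109/1000) ≈ 47.96°
|H| = 2 / 1.6564e+06 ≈ 1.2074e-06
Gain = 20 log₁₀(1.2074e-06) ≈ -118.36 dB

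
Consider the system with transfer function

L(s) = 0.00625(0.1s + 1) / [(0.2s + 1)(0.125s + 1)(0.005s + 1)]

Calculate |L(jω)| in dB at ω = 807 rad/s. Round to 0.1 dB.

At ω = 807 rad/s:
zero (1 + j807·0.1) = 1 + j80.7 → |·| ≈ 80.706, ∠ ≈ 89.29°
pole (1 + j807·0.2) = 1 + j161.4 → |·| ≈ 161.4, ∠ ≈ 89.65°
pole (1 + j807·0.125) = 1 + j100.875 → |·| ≈ 100.88, ∠ ≈ 89.43°
pole (1 + j807·0.005) = 1 + j4.035 → |·| ≈ 4.1571, ∠ ≈ 76.08°
|L| = 0.00625 · 80.706 / (161.4 · 100.88 · 4.1571) ≈ 7.4522e-06
Gain = 20 log₁₀(7.4522e-06) ≈ -102.55 dB

-102.6 dB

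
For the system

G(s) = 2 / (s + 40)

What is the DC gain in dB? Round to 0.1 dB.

-26.0 dB

G(0) = 2 / 40 = 0.05
20 log₁₀(0.05) ≈ -26.02 dB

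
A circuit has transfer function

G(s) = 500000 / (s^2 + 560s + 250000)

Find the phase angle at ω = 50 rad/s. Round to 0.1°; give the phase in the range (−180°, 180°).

At s = jω = j50:
quadratic: (j50)² + 560·j50 + 250000 = 247500 + j28000 → |·| ≈ 2.4908e+05, ∠ ≈ 6.45°
∠G = 0.00° − 6.45° = -6.45°

-6.5°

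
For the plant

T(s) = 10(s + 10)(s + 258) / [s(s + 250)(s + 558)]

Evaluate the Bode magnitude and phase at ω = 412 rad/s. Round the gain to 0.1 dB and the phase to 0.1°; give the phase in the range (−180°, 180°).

-36.7 dB, -38.6°

At s = jω = j412:
zero (s+10): 10 + j412 → |·| = √(10²+412²) = √169844 ≈ 412.12, ∠ = arctan(412/10) ≈ 88.61°
zero (s+258): 258 + j412 → |·| = √(258²+412²) = √236308 ≈ 486.12, ∠ = arctan(412/258) ≈ 57.94°
pole (s+250): 250 + j412 → |·| = √(250²+412²) = √232244 ≈ 481.92, ∠ = arctan(412/250) ≈ 58.75°
pole (s+558): 558 + j412 → |·| = √(558²+412²) = √481108 ≈ 693.62, ∠ = arctan(412/558) ≈ 36.44°
pole at origin: |s| = 412, ∠ = 90.00° (in denominator)
|T| = 10 · 2.0034e+05 / 1.3772e+08 ≈ 0.014547
Gain = 20 log₁₀(0.014547) ≈ -36.74 dB
∠T = 146.55° − 185.19° = -38.64°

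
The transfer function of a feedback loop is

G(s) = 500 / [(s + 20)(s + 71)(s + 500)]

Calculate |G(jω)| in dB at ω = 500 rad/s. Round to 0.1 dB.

-111.1 dB

At s = jω = j500:
pole (s+20): 20 + j500 → |·| = √(20²+500²) = √250400 ≈ 500.4, ∠ = arctan(500/20) ≈ 87.71°
pole (s+71): 71 + j500 → |·| = √(71²+500²) = √255041 ≈ 505.02, ∠ = arctan(500/71) ≈ 81.92°
pole (s+500): 500 + j500 → |·| = √(500²+500²) = √500000 ≈ 707.11, ∠ = arctan(500/500) ≈ 45.00°
|G| = 500 / 1.787e+08 ≈ 2.798e-06
Gain = 20 log₁₀(2.798e-06) ≈ -111.06 dB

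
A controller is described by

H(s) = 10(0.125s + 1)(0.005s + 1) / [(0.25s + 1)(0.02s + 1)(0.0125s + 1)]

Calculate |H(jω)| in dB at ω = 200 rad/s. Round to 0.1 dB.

At ω = 200 rad/s:
zero (1 + j200·0.125) = 1 + j25 → |·| ≈ 25.02, ∠ ≈ 87.71°
zero (1 + j200·0.005) = 1 + j1 → |·| ≈ 1.4142, ∠ ≈ 45.00°
pole (1 + j200·0.25) = 1 + j50 → |·| ≈ 50.01, ∠ ≈ 88.85°
pole (1 + j200·0.02) = 1 + j4 → |·| ≈ 4.1231, ∠ ≈ 75.96°
pole (1 + j200·0.0125) = 1 + j2.5 → |·| ≈ 2.6926, ∠ ≈ 68.20°
|H| = 10 · 25.02 · 1.4142 / (50.01 · 4.1231 · 2.6926) ≈ 0.6373
Gain = 20 log₁₀(0.6373) ≈ -3.91 dB

-3.9 dB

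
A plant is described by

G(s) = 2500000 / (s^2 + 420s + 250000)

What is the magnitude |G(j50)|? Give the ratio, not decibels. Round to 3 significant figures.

At s = jω = j50:
quadratic: (j50)² + 420·j50 + 250000 = 247500 + j21000 → |·| ≈ 2.4839e+05, ∠ ≈ 4.85°
|G| = 2500000 / 2.4839e+05 ≈ 10.065

10.1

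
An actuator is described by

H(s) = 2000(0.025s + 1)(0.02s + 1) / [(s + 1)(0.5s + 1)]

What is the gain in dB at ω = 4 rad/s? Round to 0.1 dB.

46.8 dB

At ω = 4 rad/s:
zero (1 + j4·0.025) = 1 + j0.1 → |·| ≈ 1.005, ∠ ≈ 5.71°
zero (1 + j4·0.02) = 1 + j0.08 → |·| ≈ 1.0032, ∠ ≈ 4.57°
pole (1 + j4·1) = 1 + j4 → |·| ≈ 4.1231, ∠ ≈ 75.96°
pole (1 + j4·0.5) = 1 + j2 → |·| ≈ 2.2361, ∠ ≈ 63.43°
|H| = 2000 · 1.005 · 1.0032 / (4.1231 · 2.2361) ≈ 218.71
Gain = 20 log₁₀(218.71) ≈ 46.80 dB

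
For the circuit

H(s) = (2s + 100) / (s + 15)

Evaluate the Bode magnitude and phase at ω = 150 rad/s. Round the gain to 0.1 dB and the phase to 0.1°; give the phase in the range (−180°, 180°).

6.4 dB, -12.7°

Substitute s = j150:
Numerator: 2(j150) + 100 = 100 + j300
Denominator: (j150) + 15 = 15 + j150
|N| = √(100² + 300²) ≈ 316.23, ∠N ≈ 71.57°
|D| = √(15² + 150²) ≈ 150.75, ∠D ≈ 84.29°
|H| = 316.23 / 150.75 ≈ 2.0977
Gain = 20 log₁₀(2.0977) ≈ 6.43 dB
∠H = 71.57° − 84.29° = -12.72°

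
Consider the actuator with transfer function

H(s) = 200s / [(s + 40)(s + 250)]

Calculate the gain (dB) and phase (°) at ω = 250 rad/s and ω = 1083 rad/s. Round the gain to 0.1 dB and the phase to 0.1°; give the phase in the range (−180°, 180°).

ω = 250: -5.1 dB, -35.9°; ω = 1083: -14.9 dB, -74.9°

At s = jω = j250:
zero at origin: s = j250 → |·| = 250, ∠ = 90.00°
pole (s+40): 40 + j250 → |·| = √(40²+250²) = √64100 ≈ 253.18, ∠ = arctan(250/40) ≈ 80.91°
pole (s+250): 250 + j250 → |·| = √(250²+250²) = √125000 ≈ 353.55, ∠ = arctan(250/250) ≈ 45.00°
|H| = 200 · 250 / 89512 ≈ 0.55858
Gain = 20 log₁₀(0.55858) ≈ -5.06 dB
∠H = 90.00° − 125.91° = -35.91°

At s = jω = j1083:
zero at origin: s = j1083 → |·| = 1083, ∠ = 90.00°
pole (s+40): 40 + j1083 → |·| = √(40²+1083²) = √1174489 ≈ 1083.7, ∠ = arctan(1083/40) ≈ 87.88°
pole (s+250): 250 + j1083 → |·| = √(250²+1083²) = √1235389 ≈ 1111.5, ∠ = arctan(1083/250) ≈ 77.00°
|H| = 200 · 1083 / 1.2045e+06 ≈ 0.17983
Gain = 20 log₁₀(0.17983) ≈ -14.90 dB
∠H = 90.00° − 164.88° = -74.88°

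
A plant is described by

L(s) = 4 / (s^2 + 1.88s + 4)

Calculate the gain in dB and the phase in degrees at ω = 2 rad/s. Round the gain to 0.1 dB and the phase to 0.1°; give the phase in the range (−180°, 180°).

0.5 dB, -90.0°

At s = jω = j2:
quadratic: (j2)² + 1.88·j2 + 4 = 0 + j3.76 → |·| ≈ 3.76, ∠ ≈ 90.00°
|L| = 4 / 3.76 ≈ 1.0638
Gain = 20 log₁₀(1.0638) ≈ 0.54 dB
∠L = 0.00° − 90.00° = -90.00°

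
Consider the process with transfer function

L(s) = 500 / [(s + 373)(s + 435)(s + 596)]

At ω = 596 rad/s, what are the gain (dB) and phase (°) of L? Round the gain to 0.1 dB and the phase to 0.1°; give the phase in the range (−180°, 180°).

At s = jω = j596:
pole (s+373): 373 + j596 → |·| = √(373²+596²) = √494345 ≈ 703.1, ∠ = arctan(596/373) ≈ 57.96°
pole (s+435): 435 + j596 → |·| = √(435²+596²) = √544441 ≈ 737.86, ∠ = arctan(596/435) ≈ 53.88°
pole (s+596): 596 + j596 → |·| = √(596²+596²) = √710432 ≈ 842.87, ∠ = arctan(596/596) ≈ 45.00°
|L| = 500 / 4.3727e+08 ≈ 1.1435e-06
Gain = 20 log₁₀(1.1435e-06) ≈ -118.84 dB
∠L = 0.00° − 156.84° = -156.84°

-118.8 dB, -156.8°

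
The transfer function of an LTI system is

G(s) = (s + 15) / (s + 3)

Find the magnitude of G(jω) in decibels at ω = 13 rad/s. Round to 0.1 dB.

At s = jω = j13:
zero (s+15): 15 + j13 → |·| = √(15²+13²) = √394 ≈ 19.849, ∠ = arctan(13/15) ≈ 40.91°
pole (s+3): 3 + j13 → |·| = √(3²+13²) = √178 ≈ 13.342, ∠ = arctan(13/3) ≈ 77.01°
|G| = 1 · 19.849 / 13.342 ≈ 1.4877
Gain = 20 log₁₀(1.4877) ≈ 3.45 dB

3.5 dB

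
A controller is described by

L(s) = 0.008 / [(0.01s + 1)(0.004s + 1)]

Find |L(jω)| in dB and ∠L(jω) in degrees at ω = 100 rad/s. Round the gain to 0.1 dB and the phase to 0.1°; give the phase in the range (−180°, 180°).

At ω = 100 rad/s:
pole (1 + j100·0.01) = 1 + j1 → |·| ≈ 1.4142, ∠ ≈ 45.00°
pole (1 + j100·0.004) = 1 + j0.4 → |·| ≈ 1.077, ∠ ≈ 21.80°
|L| = 0.008 · 1 / (1.4142 · 1.077) ≈ 0.0052525
Gain = 20 log₁₀(0.0052525) ≈ -45.59 dB
∠L = (0°) − (45.00° + 21.80°) = -66.80°

-45.6 dB, -66.8°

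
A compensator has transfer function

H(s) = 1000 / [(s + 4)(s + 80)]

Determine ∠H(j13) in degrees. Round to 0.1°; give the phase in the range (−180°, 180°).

At s = jω = j13:
pole (s+4): 4 + j13 → |·| = √(4²+13²) = √185 ≈ 13.601, ∠ = arctan(13/4) ≈ 72.90°
pole (s+80): 80 + j13 → |·| = √(80²+13²) = √6569 ≈ 81.049, ∠ = arctan(13/80) ≈ 9.23°
∠H = 0.00° − 82.13° = -82.13°

-82.1°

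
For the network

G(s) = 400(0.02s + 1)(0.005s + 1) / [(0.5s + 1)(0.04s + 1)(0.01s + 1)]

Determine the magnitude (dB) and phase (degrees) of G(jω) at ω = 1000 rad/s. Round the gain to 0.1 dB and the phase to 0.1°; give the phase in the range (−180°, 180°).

At ω = 1000 rad/s:
zero (1 + j1000·0.02) = 1 + j20 → |·| ≈ 20.025, ∠ ≈ 87.14°
zero (1 + j1000·0.005) = 1 + j5 → |·| ≈ 5.099, ∠ ≈ 78.69°
pole (1 + j1000·0.5) = 1 + j500 → |·| ≈ 500, ∠ ≈ 89.89°
pole (1 + j1000·0.04) = 1 + j40 → |·| ≈ 40.012, ∠ ≈ 88.57°
pole (1 + j1000·0.01) = 1 + j10 → |·| ≈ 10.05, ∠ ≈ 84.29°
|G| = 400 · 20.025 · 5.099 / (500 · 40.012 · 10.05) ≈ 0.20314
Gain = 20 log₁₀(0.20314) ≈ -13.84 dB
∠G = (87.14° + 78.69°) − (89.89° + 88.57° + 84.29°) = -96.92°

-13.8 dB, -96.9°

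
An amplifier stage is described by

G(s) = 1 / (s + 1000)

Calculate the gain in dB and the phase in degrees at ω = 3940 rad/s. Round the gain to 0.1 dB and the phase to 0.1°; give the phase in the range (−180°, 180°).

-72.2 dB, -75.8°

Substitute s = j3940:
Numerator: 1 = 1 + j0
Denominator: (j3940) + 1000 = 1000 + j3940
|N| = √(1² + 0²) ≈ 1, ∠N ≈ 0.00°
|D| = √(1000² + 3940²) ≈ 4064.9, ∠D ≈ 75.76°
|G| = 1 / 4064.9 ≈ 0.00024601
Gain = 20 log₁₀(0.00024601) ≈ -72.18 dB
∠G = 0.00° − 75.76° = -75.76°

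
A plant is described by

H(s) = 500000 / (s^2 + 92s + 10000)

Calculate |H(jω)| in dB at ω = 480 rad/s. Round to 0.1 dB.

At s = jω = j480:
quadratic: (j480)² + 92·j480 + 10000 = -220400 + j44160 → |·| ≈ 2.2478e+05, ∠ ≈ 168.67°
|H| = 500000 / 2.2478e+05 ≈ 2.2244
Gain = 20 log₁₀(2.2244) ≈ 6.94 dB

6.9 dB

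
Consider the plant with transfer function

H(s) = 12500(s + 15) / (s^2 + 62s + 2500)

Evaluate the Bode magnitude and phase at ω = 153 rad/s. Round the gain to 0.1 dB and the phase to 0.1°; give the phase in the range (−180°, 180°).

At s = jω = j153:
zero (s+15): 15 + j153 → |·| = √(15²+153²) = √23634 ≈ 153.73, ∠ = arctan(153/15) ≈ 84.40°
quadratic: (j153)² + 62·j153 + 2500 = -20909 + j9486 → |·| ≈ 22960, ∠ ≈ 155.60°
|H| = 12500 · 153.73 / 22960 ≈ 83.694
Gain = 20 log₁₀(83.694) ≈ 38.45 dB
∠H = 84.40° − 155.60° = -71.20°

38.5 dB, -71.2°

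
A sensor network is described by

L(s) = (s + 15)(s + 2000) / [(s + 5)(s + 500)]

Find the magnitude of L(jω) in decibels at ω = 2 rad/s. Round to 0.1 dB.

21.0 dB

At s = jω = j2:
zero (s+15): 15 + j2 → |·| = √(15²+2²) = √229 ≈ 15.133, ∠ = arctan(2/15) ≈ 7.59°
zero (s+2000): 2000 + j2 → |·| = √(2000²+2²) = √4000004 ≈ 2000, ∠ = arctan(2/2000) ≈ 0.06°
pole (s+5): 5 + j2 → |·| = √(5²+2²) = √29 ≈ 5.3852, ∠ = arctan(2/5) ≈ 21.80°
pole (s+500): 500 + j2 → |·| = √(500²+2²) = √250004 ≈ 500, ∠ = arctan(2/500) ≈ 0.23°
|L| = 1 · 30266 / 2692.6 ≈ 11.24
Gain = 20 log₁₀(11.24) ≈ 21.02 dB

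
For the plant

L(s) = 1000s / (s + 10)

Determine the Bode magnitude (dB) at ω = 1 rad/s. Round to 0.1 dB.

40.0 dB

At s = jω = j1:
zero at origin: s = j1 → |·| = 1, ∠ = 90.00°
pole (s+10): 10 + j1 → |·| = √(10²+1²) = √101 ≈ 10.05, ∠ = arctan(1/10) ≈ 5.71°
|L| = 1000 · 1 / 10.05 ≈ 99.502
Gain = 20 log₁₀(99.502) ≈ 39.96 dB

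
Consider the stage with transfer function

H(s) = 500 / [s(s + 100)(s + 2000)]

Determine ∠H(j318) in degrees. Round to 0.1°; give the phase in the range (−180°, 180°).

At s = jω = j318:
pole (s+100): 100 + j318 → |·| = √(100²+318²) = √111124 ≈ 333.35, ∠ = arctan(318/100) ≈ 72.54°
pole (s+2000): 2000 + j318 → |·| = √(2000²+318²) = √4101124 ≈ 2025.1, ∠ = arctan(318/2000) ≈ 9.03°
pole at origin: |s| = 318, ∠ = 90.00° (in denominator)
∠H = 0.00° − 171.57° = -171.57°

-171.6°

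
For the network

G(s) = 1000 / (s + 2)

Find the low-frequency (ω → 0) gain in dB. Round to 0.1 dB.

54.0 dB

G(0) = 1000 / (2) = 500
20 log₁₀(500) ≈ 53.98 dB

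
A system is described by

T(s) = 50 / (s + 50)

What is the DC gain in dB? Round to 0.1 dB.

0.0 dB

T(0) = 50 / (50) = 1
20 log₁₀(1) ≈ 0.00 dB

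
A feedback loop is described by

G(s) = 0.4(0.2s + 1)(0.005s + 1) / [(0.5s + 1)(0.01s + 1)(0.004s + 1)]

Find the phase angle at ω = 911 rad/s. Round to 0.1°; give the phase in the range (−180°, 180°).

-81.0°

At ω = 911 rad/s:
zero (1 + j911·0.2) = 1 + j182.2 → |·| ≈ 182.2, ∠ ≈ 89.69°
zero (1 + j911·0.005) = 1 + j4.555 → |·| ≈ 4.6635, ∠ ≈ 77.62°
pole (1 + j911·0.5) = 1 + j455.5 → |·| ≈ 455.5, ∠ ≈ 89.87°
pole (1 + j911·0.01) = 1 + j9.11 → |·| ≈ 9.1647, ∠ ≈ 83.74°
pole (1 + j911·0.004) = 1 + j3.644 → |·| ≈ 3.7787, ∠ ≈ 74.65°
∠G = (89.69° + 77.62°) − (89.87° + 83.74° + 74.65°) = -80.95°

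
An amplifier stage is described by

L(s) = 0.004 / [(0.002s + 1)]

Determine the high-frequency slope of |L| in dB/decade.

Each pole contributes −20 dB/decade at high frequency; each zero contributes +20 dB/decade.
Net: 0 zero(s) − 1 pole(s) → -20 dB/decade.

-20 dB/decade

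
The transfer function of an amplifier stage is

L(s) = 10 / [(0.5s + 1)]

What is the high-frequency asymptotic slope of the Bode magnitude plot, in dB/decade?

-20 dB/decade

Each pole contributes −20 dB/decade at high frequency; each zero contributes +20 dB/decade.
Net: 0 zero(s) − 1 pole(s) → -20 dB/decade.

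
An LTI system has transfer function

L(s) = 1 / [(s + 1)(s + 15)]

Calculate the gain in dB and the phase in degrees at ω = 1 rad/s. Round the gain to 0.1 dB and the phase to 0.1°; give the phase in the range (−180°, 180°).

At s = jω = j1:
pole (s+1): 1 + j1 → |·| = √(1²+1²) = √2 ≈ 1.4142, ∠ = arctan(1/1) ≈ 45.00°
pole (s+15): 15 + j1 → |·| = √(15²+1²) = √226 ≈ 15.033, ∠ = arctan(1/15) ≈ 3.81°
|L| = 1 / 21.26 ≈ 0.047037
Gain = 20 log₁₀(0.047037) ≈ -26.55 dB
∠L = 0.00° − 48.81° = -48.81°

-26.6 dB, -48.8°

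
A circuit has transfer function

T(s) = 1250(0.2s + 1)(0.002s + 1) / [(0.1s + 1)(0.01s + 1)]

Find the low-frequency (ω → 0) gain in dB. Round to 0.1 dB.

61.9 dB

T(0) = 1250 · 1 / 1 = 1250
20 log₁₀(1250) ≈ 61.94 dB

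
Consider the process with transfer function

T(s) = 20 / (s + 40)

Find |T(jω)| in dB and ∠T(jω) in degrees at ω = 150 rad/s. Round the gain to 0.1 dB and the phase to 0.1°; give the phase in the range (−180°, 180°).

Substitute s = j150:
Numerator: 20 = 20 + j0
Denominator: (j150) + 40 = 40 + j150
|N| = √(20² + 0²) ≈ 20, ∠N ≈ 0.00°
|D| = √(40² + 150²) ≈ 155.24, ∠D ≈ 75.07°
|T| = 20 / 155.24 ≈ 0.12883
Gain = 20 log₁₀(0.12883) ≈ -17.80 dB
∠T = 0.00° − 75.07° = -75.07°

-17.8 dB, -75.1°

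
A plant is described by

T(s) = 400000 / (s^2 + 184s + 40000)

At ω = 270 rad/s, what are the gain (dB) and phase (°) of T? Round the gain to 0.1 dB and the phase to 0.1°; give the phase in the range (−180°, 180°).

16.5 dB, -123.5°

At s = jω = j270:
quadratic: (j270)² + 184·j270 + 40000 = -32900 + j49680 → |·| ≈ 59586, ∠ ≈ 123.51°
|T| = 400000 / 59586 ≈ 6.713
Gain = 20 log₁₀(6.713) ≈ 16.54 dB
∠T = 0.00° − 123.51° = -123.51°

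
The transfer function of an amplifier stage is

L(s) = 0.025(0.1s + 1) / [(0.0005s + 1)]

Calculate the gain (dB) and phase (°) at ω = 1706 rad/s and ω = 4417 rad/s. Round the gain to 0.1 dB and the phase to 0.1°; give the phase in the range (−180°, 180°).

At ω = 1706 rad/s:
zero (1 + j1706·0.1) = 1 + j170.6 → |·| ≈ 170.6, ∠ ≈ 89.66°
pole (1 + j1706·0.0005) = 1 + j0.853 → |·| ≈ 1.3144, ∠ ≈ 40.46°
|L| = 0.025 · 170.6 / (1.3144) ≈ 3.2448
Gain = 20 log₁₀(3.2448) ≈ 10.22 dB
∠L = (89.66°) − (40.46°) = 49.20°

At ω = 4417 rad/s:
zero (1 + j4417·0.1) = 1 + j441.7 → |·| ≈ 441.7, ∠ ≈ 89.87°
pole (1 + j4417·0.0005) = 1 + j2.2085 → |·| ≈ 2.4243, ∠ ≈ 65.64°
|L| = 0.025 · 441.7 / (2.4243) ≈ 4.5549
Gain = 20 log₁₀(4.5549) ≈ 13.17 dB
∠L = (89.87°) − (65.64°) = 24.23°

ω = 1706: 10.2 dB, 49.2°; ω = 4417: 13.2 dB, 24.2°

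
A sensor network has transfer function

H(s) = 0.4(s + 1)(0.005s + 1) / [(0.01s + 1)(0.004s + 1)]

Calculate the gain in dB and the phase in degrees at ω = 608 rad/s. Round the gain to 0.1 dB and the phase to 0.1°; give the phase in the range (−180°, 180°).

33.6 dB, 13.4°

At ω = 608 rad/s:
zero (1 + j608·1) = 1 + j608 → |·| ≈ 608, ∠ ≈ 89.91°
zero (1 + j608·0.005) = 1 + j3.04 → |·| ≈ 3.2002, ∠ ≈ 71.79°
pole (1 + j608·0.01) = 1 + j6.08 → |·| ≈ 6.1617, ∠ ≈ 80.66°
pole (1 + j608·0.004) = 1 + j2.432 → |·| ≈ 2.6296, ∠ ≈ 67.65°
|H| = 0.4 · 608 · 3.2002 / (6.1617 · 2.6296) ≈ 48.034
Gain = 20 log₁₀(48.034) ≈ 33.63 dB
∠H = (89.91° + 71.79°) − (80.66° + 67.65°) = 13.39°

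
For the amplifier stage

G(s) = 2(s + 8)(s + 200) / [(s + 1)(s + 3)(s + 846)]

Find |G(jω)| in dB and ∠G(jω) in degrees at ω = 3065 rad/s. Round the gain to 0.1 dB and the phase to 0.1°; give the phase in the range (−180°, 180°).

At s = jω = j3065:
zero (s+8): 8 + j3065 → |·| = √(8²+3065²) = √9394289 ≈ 3065, ∠ = arctan(3065/8) ≈ 89.85°
zero (s+200): 200 + j3065 → |·| = √(200²+3065²) = √9434225 ≈ 3071.5, ∠ = arctan(3065/200) ≈ 86.27°
pole (s+1): 1 + j3065 → |·| = √(1²+3065²) = √9394226 ≈ 3065, ∠ = arctan(3065/1) ≈ 89.98°
pole (s+3): 3 + j3065 → |·| = √(3²+3065²) = √9394234 ≈ 3065, ∠ = arctan(3065/3) ≈ 89.94°
pole (s+846): 846 + j3065 → |·| = √(846²+3065²) = √10109941 ≈ 3179.6, ∠ = arctan(3065/846) ≈ 74.57°
|G| = 2 · 9.4141e+06 / 2.987e+10 ≈ 0.00063034
Gain = 20 log₁₀(0.00063034) ≈ -64.01 dB
∠G = 176.12° − 254.49° = -78.37°

-64.0 dB, -78.4°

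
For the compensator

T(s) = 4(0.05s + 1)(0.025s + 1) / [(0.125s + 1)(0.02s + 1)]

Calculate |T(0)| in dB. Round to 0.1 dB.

12.0 dB

T(0) = 4 · 1 / 1 = 4
20 log₁₀(4) ≈ 12.04 dB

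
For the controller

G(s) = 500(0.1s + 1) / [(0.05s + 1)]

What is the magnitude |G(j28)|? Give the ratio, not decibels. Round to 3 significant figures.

At ω = 28 rad/s:
zero (1 + j28·0.1) = 1 + j2.8 → |·| ≈ 2.9732, ∠ ≈ 70.35°
pole (1 + j28·0.05) = 1 + j1.4 → |·| ≈ 1.7205, ∠ ≈ 54.46°
|G| = 500 · 2.9732 / (1.7205) ≈ 864.05

864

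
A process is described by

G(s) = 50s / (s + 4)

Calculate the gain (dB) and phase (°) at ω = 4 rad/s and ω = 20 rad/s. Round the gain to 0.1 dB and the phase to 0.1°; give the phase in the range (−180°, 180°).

ω = 4: 31.0 dB, 45.0°; ω = 20: 33.8 dB, 11.3°

At s = jω = j4:
zero at origin: s = j4 → |·| = 4, ∠ = 90.00°
pole (s+4): 4 + j4 → |·| = √(4²+4²) = √32 ≈ 5.6569, ∠ = arctan(4/4) ≈ 45.00°
|G| = 50 · 4 / 5.6569 ≈ 35.355
Gain = 20 log₁₀(35.355) ≈ 30.97 dB
∠G = 90.00° − 45.00° = 45.00°

At s = jω = j20:
zero at origin: s = j20 → |·| = 20, ∠ = 90.00°
pole (s+4): 4 + j20 → |·| = √(4²+20²) = √416 ≈ 20.396, ∠ = arctan(20/4) ≈ 78.69°
|G| = 50 · 20 / 20.396 ≈ 49.029
Gain = 20 log₁₀(49.029) ≈ 33.81 dB
∠G = 90.00° − 78.69° = 11.31°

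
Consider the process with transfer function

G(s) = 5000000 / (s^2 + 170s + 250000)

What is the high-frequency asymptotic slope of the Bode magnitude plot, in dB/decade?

Each pole contributes −20 dB/decade at high frequency; each zero contributes +20 dB/decade.
Net: 0 zero(s) − 2 pole(s) → -40 dB/decade.

-40 dB/decade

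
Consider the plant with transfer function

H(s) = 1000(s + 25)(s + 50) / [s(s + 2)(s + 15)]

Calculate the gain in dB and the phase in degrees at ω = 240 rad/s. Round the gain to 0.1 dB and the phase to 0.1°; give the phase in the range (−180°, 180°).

12.6 dB, -103.7°

At s = jω = j240:
zero (s+25): 25 + j240 → |·| = √(25²+240²) = √58225 ≈ 241.3, ∠ = arctan(240/25) ≈ 84.05°
zero (s+50): 50 + j240 → |·| = √(50²+240²) = √60100 ≈ 245.15, ∠ = arctan(240/50) ≈ 78.23°
pole (s+2): 2 + j240 → |·| = √(2²+240²) = √57604 ≈ 240.01, ∠ = arctan(240/2) ≈ 89.52°
pole (s+15): 15 + j240 → |·| = √(15²+240²) = √57825 ≈ 240.47, ∠ = arctan(240/15) ≈ 86.42°
pole at origin: |s| = 240, ∠ = 90.00° (in denominator)
|H| = 1000 · 59155 / 1.3852e+07 ≈ 4.2705
Gain = 20 log₁₀(4.2705) ≈ 12.61 dB
∠H = 162.28° − 265.94° = -103.66°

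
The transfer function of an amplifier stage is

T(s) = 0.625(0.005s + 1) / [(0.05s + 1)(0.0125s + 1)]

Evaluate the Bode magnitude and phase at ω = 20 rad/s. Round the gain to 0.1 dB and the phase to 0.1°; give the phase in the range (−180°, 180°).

-7.3 dB, -53.3°

At ω = 20 rad/s:
zero (1 + j20·0.005) = 1 + j0.1 → |·| ≈ 1.005, ∠ ≈ 5.71°
pole (1 + j20·0.05) = 1 + j1 → |·| ≈ 1.4142, ∠ ≈ 45.00°
pole (1 + j20·0.0125) = 1 + j0.25 → |·| ≈ 1.0308, ∠ ≈ 14.04°
|T| = 0.625 · 1.005 / (1.4142 · 1.0308) ≈ 0.43088
Gain = 20 log₁₀(0.43088) ≈ -7.31 dB
∠T = (5.71°) − (45.00° + 14.04°) = -53.33°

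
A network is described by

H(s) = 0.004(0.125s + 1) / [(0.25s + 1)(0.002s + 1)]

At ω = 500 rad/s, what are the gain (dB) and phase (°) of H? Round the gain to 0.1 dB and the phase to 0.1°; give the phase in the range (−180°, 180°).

-57.0 dB, -45.5°

At ω = 500 rad/s:
zero (1 + j500·0.125) = 1 + j62.5 → |·| ≈ 62.508, ∠ ≈ 89.08°
pole (1 + j500·0.25) = 1 + j125 → |·| ≈ 125, ∠ ≈ 89.54°
pole (1 + j500·0.002) = 1 + j1 → |·| ≈ 1.4142, ∠ ≈ 45.00°
|H| = 0.004 · 62.508 / (125 · 1.4142) ≈ 0.0014144
Gain = 20 log₁₀(0.0014144) ≈ -56.99 dB
∠H = (89.08°) − (89.54° + 45.00°) = -45.46°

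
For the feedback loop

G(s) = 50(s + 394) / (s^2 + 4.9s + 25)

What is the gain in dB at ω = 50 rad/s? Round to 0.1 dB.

At s = jω = j50:
zero (s+394): 394 + j50 → |·| = √(394²+50²) = √157736 ≈ 397.16, ∠ = arctan(50/394) ≈ 7.23°
quadratic: (j50)² + 4.9·j50 + 25 = -2475 + j245 → |·| ≈ 2487.1, ∠ ≈ 174.35°
|G| = 50 · 397.16 / 2487.1 ≈ 7.9844
Gain = 20 log₁₀(7.9844) ≈ 18.04 dB

18.0 dB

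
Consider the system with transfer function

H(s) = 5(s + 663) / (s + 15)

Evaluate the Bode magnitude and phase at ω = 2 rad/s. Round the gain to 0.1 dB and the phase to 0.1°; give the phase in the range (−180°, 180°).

At s = jω = j2:
zero (s+663): 663 + j2 → |·| = √(663²+2²) = √439573 ≈ 663, ∠ = arctan(2/663) ≈ 0.17°
pole (s+15): 15 + j2 → |·| = √(15²+2²) = √229 ≈ 15.133, ∠ = arctan(2/15) ≈ 7.59°
|H| = 5 · 663 / 15.133 ≈ 219.06
Gain = 20 log₁₀(219.06) ≈ 46.81 dB
∠H = 0.17° − 7.59° = -7.42°

46.8 dB, -7.4°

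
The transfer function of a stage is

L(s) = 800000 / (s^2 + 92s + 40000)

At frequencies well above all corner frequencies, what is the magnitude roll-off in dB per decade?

-40 dB/decade

Each pole contributes −20 dB/decade at high frequency; each zero contributes +20 dB/decade.
Net: 0 zero(s) − 2 pole(s) → -40 dB/decade.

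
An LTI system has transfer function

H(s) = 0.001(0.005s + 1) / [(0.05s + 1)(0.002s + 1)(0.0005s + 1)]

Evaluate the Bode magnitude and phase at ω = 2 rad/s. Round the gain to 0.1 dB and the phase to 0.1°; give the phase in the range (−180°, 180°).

At ω = 2 rad/s:
zero (1 + j2·0.005) = 1 + j0.01 → |·| ≈ 1, ∠ ≈ 0.57°
pole (1 + j2·0.05) = 1 + j0.1 → |·| ≈ 1.005, ∠ ≈ 5.71°
pole (1 + j2·0.002) = 1 + j0.004 → |·| ≈ 1, ∠ ≈ 0.23°
pole (1 + j2·0.0005) = 1 + j0.001 → |·| ≈ 1, ∠ ≈ 0.06°
|H| = 0.001 · 1 / (1.005 · 1 · 1) ≈ 0.00099502
Gain = 20 log₁₀(0.00099502) ≈ -60.04 dB
∠H = (0.57°) − (5.71° + 0.23° + 0.06°) = -5.43°

-60.0 dB, -5.4°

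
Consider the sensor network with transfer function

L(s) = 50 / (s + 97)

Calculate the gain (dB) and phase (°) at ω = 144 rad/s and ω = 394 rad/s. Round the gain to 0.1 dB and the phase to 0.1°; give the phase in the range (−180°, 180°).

ω = 144: -10.8 dB, -56.0°; ω = 394: -18.2 dB, -76.2°

At s = jω = j144:
pole (s+97): 97 + j144 → |·| = √(97²+144²) = √30145 ≈ 173.62, ∠ = arctan(144/97) ≈ 56.04°
|L| = 50 / 173.62 ≈ 0.28799
Gain = 20 log₁₀(0.28799) ≈ -10.81 dB
∠L = 0.00° − 56.04° = -56.04°

At s = jω = j394:
pole (s+97): 97 + j394 → |·| = √(97²+394²) = √164645 ≈ 405.76, ∠ = arctan(394/97) ≈ 76.17°
|L| = 50 / 405.76 ≈ 0.12323
Gain = 20 log₁₀(0.12323) ≈ -18.19 dB
∠L = 0.00° − 76.17° = -76.17°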